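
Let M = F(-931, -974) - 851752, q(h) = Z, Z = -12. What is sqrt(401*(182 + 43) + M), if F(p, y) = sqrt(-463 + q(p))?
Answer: sqrt(-761527 + 5*I*sqrt(19)) ≈ 0.01 + 872.66*I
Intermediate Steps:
q(h) = -12
F(p, y) = 5*I*sqrt(19) (F(p, y) = sqrt(-463 - 12) = sqrt(-475) = 5*I*sqrt(19))
M = -851752 + 5*I*sqrt(19) (M = 5*I*sqrt(19) - 851752 = -851752 + 5*I*sqrt(19) ≈ -8.5175e+5 + 21.794*I)
sqrt(401*(182 + 43) + M) = sqrt(401*(182 + 43) + (-851752 + 5*I*sqrt(19))) = sqrt(401*225 + (-851752 + 5*I*sqrt(19))) = sqrt(90225 + (-851752 + 5*I*sqrt(19))) = sqrt(-761527 + 5*I*sqrt(19))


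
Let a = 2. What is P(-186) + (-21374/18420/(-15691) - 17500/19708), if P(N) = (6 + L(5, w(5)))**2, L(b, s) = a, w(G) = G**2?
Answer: 3456703746283/54770847690 ≈ 63.112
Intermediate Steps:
L(b, s) = 2
P(N) = 64 (P(N) = (6 + 2)**2 = 8**2 = 64)
P(-186) + (-21374/18420/(-15691) - 17500/19708) = 64 + (-21374/18420/(-15691) - 17500/19708) = 64 + (-21374*1/18420*(-1/15691) - 17500*1/19708) = 64 + (-10687/9210*(-1/15691) - 4375/4927) = 64 + (10687/144514110 - 4375/4927) = 64 - 48630505877/54770847690 = 3456703746283/54770847690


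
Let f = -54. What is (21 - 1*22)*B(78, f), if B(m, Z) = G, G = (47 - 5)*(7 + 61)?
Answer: -2856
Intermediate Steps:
G = 2856 (G = 42*68 = 2856)
B(m, Z) = 2856
(21 - 1*22)*B(78, f) = (21 - 1*22)*2856 = (21 - 22)*2856 = -1*2856 = -2856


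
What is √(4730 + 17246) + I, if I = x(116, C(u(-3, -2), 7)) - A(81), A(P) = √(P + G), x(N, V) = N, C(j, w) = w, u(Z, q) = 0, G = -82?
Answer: 116 - I + 2*√5494 ≈ 264.24 - 1.0*I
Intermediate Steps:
A(P) = √(-82 + P) (A(P) = √(P - 82) = √(-82 + P))
I = 116 - I (I = 116 - √(-82 + 81) = 116 - √(-1) = 116 - I ≈ 116.0 - 1.0*I)
√(4730 + 17246) + I = √(4730 + 17246) + (116 - I) = √21976 + (116 - I) = 2*√5494 + (116 - I) = 116 - I + 2*√5494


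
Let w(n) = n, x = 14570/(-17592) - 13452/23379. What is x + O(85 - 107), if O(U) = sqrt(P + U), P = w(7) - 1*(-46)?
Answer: -96213269/68547228 + sqrt(31) ≈ 4.1642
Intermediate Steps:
x = -96213269/68547228 (x = 14570*(-1/17592) - 13452*1/23379 = -7285/8796 - 4484/7793 = -96213269/68547228 ≈ -1.4036)
P = 53 (P = 7 - 1*(-46) = 7 + 46 = 53)
O(U) = sqrt(53 + U)
x + O(85 - 107) = -96213269/68547228 + sqrt(53 + (85 - 107)) = -96213269/68547228 + sqrt(53 - 22) = -96213269/68547228 + sqrt(31)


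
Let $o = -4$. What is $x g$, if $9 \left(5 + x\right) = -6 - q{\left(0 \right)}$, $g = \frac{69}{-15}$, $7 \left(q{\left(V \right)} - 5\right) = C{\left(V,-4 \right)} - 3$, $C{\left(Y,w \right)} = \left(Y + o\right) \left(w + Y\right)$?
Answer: $\frac{207}{7} \approx 29.571$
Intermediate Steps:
$C{\left(Y,w \right)} = \left(-4 + Y\right) \left(Y + w\right)$ ($C{\left(Y,w \right)} = \left(Y - 4\right) \left(w + Y\right) = \left(-4 + Y\right) \left(Y + w\right)$)
$q{\left(V \right)} = \frac{48}{7} - \frac{8 V}{7} + \frac{V^{2}}{7}$ ($q{\left(V \right)} = 5 + \frac{\left(V^{2} - 4 V - -16 + V \left(-4\right)\right) - 3}{7} = 5 + \frac{\left(V^{2} - 4 V + 16 - 4 V\right) - 3}{7} = 5 + \frac{\left(16 + V^{2} - 8 V\right) - 3}{7} = 5 + \frac{13 + V^{2} - 8 V}{7} = 5 + \left(\frac{13}{7} - \frac{8 V}{7} + \frac{V^{2}}{7}\right) = \frac{48}{7} - \frac{8 V}{7} + \frac{V^{2}}{7}$)
$g = - \frac{23}{5}$ ($g = 69 \left(- \frac{1}{15}\right) = - \frac{23}{5} \approx -4.6$)
$x = - \frac{45}{7}$ ($x = -5 + \frac{-6 - \left(\frac{48}{7} - 0 + \frac{0^{2}}{7}\right)}{9} = -5 + \frac{-6 - \left(\frac{48}{7} + 0 + \frac{1}{7} \cdot 0\right)}{9} = -5 + \frac{-6 - \left(\frac{48}{7} + 0 + 0\right)}{9} = -5 + \frac{-6 - \frac{48}{7}}{9} = -5 + \frac{1}{9} \left(- \frac{90}{7}\right) = -5 - \frac{10}{7} = - \frac{45}{7} \approx -6.4286$)
$x g = \left(- \frac{45}{7}\right) \left(- \frac{23}{5}\right) = \frac{207}{7}$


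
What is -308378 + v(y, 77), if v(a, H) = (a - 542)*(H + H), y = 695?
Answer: -284816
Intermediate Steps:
v(a, H) = 2*H*(-542 + a) (v(a, H) = (-542 + a)*(2*H) = 2*H*(-542 + a))
-308378 + v(y, 77) = -308378 + 2*77*(-542 + 695) = -308378 + 2*77*153 = -308378 + 23562 = -284816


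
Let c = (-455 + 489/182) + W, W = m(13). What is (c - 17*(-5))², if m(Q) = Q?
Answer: 4158315225/33124 ≈ 1.2554e+5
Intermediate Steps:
W = 13
c = -79955/182 (c = (-455 + 489/182) + 13 = -82321/182 + 13 = -79955/182 ≈ -439.31)
(c - 17*(-5))² = (-79955/182 - 17*(-5))² = (-79955/182 + 85)² = (-64485/182)² = 4158315225/33124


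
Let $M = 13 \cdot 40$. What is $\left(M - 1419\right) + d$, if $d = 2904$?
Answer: $2005$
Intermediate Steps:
$M = 520$
$\left(M - 1419\right) + d = \left(520 - 1419\right) + 2904 = -899 + 2904 = 2005$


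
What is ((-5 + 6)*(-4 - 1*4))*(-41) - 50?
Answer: 278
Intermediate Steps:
((-5 + 6)*(-4 - 1*4))*(-41) - 50 = (1*(-4 - 4))*(-41) - 50 = (1*(-8))*(-41) - 50 = -8*(-41) - 50 = 328 - 50 = 278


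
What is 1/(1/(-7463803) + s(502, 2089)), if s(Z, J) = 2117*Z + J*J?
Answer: 7463803/40503483868964 ≈ 1.8428e-7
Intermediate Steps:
s(Z, J) = J² + 2117*Z (s(Z, J) = 2117*Z + J² = J² + 2117*Z)
1/(1/(-7463803) + s(502, 2089)) = 1/(1/(-7463803) + (2089² + 2117*502)) = 1/(-1/7463803 + (4363921 + 1062734)) = 1/(-1/7463803 + 5426655) = 1/(40503483868964/7463803) = 7463803/40503483868964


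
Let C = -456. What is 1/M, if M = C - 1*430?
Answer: -1/886 ≈ -0.0011287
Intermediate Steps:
M = -886 (M = -456 - 1*430 = -456 - 430 = -886)
1/M = 1/(-886) = -1/886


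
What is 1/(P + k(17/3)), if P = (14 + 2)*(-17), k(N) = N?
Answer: -3/799 ≈ -0.0037547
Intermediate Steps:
P = -272 (P = 16*(-17) = -272)
1/(P + k(17/3)) = 1/(-272 + 17/3) = 1/(-799/3) = -3/799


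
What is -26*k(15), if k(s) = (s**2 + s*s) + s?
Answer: -12090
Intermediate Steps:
k(s) = s + 2*s**2 (k(s) = (s**2 + s**2) + s = 2*s**2 + s = s + 2*s**2)
-26*k(15) = -390*(1 + 2*15) = -390*(1 + 30) = -390*31 = -26*465 = -12090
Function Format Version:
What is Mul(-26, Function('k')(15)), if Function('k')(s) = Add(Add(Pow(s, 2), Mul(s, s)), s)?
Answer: -12090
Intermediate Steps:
Function('k')(s) = Add(s, Mul(2, Pow(s, 2))) (Function('k')(s) = Add(Add(Pow(s, 2), Pow(s, 2)), s) = Add(Mul(2, Pow(s, 2)), s) = Add(s, Mul(2, Pow(s, 2))))
Mul(-26, Function('k')(15)) = Mul(-26, Mul(15, Add(1, Mul(2, 15)))) = Mul(-26, Mul(15, Add(1, 30))) = Mul(-26, Mul(15, 31)) = Mul(-26, 465) = -12090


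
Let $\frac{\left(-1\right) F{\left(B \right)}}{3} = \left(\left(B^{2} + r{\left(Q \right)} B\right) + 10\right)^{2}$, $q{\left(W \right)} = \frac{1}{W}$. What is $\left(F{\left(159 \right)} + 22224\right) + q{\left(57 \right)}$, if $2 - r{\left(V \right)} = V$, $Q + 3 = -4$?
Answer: $- \frac{122103896795}{57} \approx -2.1422 \cdot 10^{9}$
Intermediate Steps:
$Q = -7$ ($Q = -3 - 4 = -7$)
$r{\left(V \right)} = 2 - V$
$F{\left(B \right)} = - 3 \left(10 + B^{2} + 9 B\right)^{2}$ ($F{\left(B \right)} = - 3 \left(\left(B^{2} + \left(2 - -7\right) B\right) + 10\right)^{2} = - 3 \left(\left(B^{2} + \left(2 + 7\right) B\right) + 10\right)^{2} = - 3 \left(\left(B^{2} + 9 B\right) + 10\right)^{2} = - 3 \left(10 + B^{2} + 9 B\right)^{2}$)
$\left(F{\left(159 \right)} + 22224\right) + q{\left(57 \right)} = \left(- 3 \left(10 + 159^{2} + 9 \cdot 159\right)^{2} + 22224\right) + \frac{1}{57} = \left(- 3 \left(10 + 25281 + 1431\right)^{2} + 22224\right) + \frac{1}{57} = \left(- 3 \cdot 26722^{2} + 22224\right) + \frac{1}{57} = \left(\left(-3\right) 714065284 + 22224\right) + \frac{1}{57} = \left(-2142195852 + 22224\right) + \frac{1}{57} = -2142173628 + \frac{1}{57} = - \frac{122103896795}{57}$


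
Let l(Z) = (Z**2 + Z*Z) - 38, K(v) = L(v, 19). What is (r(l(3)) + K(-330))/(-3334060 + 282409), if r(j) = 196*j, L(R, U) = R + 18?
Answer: 4232/3051651 ≈ 0.0013868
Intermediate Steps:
L(R, U) = 18 + R
K(v) = 18 + v
l(Z) = -38 + 2*Z**2 (l(Z) = (Z**2 + Z**2) - 38 = 2*Z**2 - 38 = -38 + 2*Z**2)
(r(l(3)) + K(-330))/(-3334060 + 282409) = (196*(-38 + 2*3**2) + (18 - 330))/(-3334060 + 282409) = (196*(-38 + 2*9) - 312)/(-3051651) = (196*(-38 + 18) - 312)*(-1/3051651) = (196*(-20) - 312)*(-1/3051651) = (-3920 - 312)*(-1/3051651) = -4232*(-1/3051651) = 4232/3051651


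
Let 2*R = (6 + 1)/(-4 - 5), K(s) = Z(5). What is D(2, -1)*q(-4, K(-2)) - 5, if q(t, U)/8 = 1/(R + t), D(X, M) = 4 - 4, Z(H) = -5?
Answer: -5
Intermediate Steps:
K(s) = -5
R = -7/18 (R = ((6 + 1)/(-4 - 5))/2 = (7/(-9))/2 = (7*(-⅑))/2 = (½)*(-7/9) = -7/18 ≈ -0.38889)
D(X, M) = 0
q(t, U) = 8/(-7/18 + t)
D(2, -1)*q(-4, K(-2)) - 5 = 0*(144/(-7 + 18*(-4))) - 5 = 0*(144/(-7 - 72)) - 5 = 0*(144/(-79)) - 5 = 0*(144*(-1/79)) - 5 = 0*(-144/79) - 5 = 0 - 5 = -5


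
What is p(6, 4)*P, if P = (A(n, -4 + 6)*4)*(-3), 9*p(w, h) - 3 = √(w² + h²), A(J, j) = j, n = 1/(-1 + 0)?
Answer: -8 - 16*√13/3 ≈ -27.230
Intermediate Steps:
n = -1 (n = 1/(-1) = -1)
p(w, h) = ⅓ + √(h² + w²)/9 (p(w, h) = ⅓ + √(w² + h²)/9 = ⅓ + √(h² + w²)/9)
P = -24 (P = ((-4 + 6)*4)*(-3) = (2*4)*(-3) = 8*(-3) = -24)
p(6, 4)*P = (⅓ + √(4² + 6²)/9)*(-24) = (⅓ + √(16 + 36)/9)*(-24) = (⅓ + √52/9)*(-24) = (⅓ + (2*√13)/9)*(-24) = (⅓ + 2*√13/9)*(-24) = -8 - 16*√13/3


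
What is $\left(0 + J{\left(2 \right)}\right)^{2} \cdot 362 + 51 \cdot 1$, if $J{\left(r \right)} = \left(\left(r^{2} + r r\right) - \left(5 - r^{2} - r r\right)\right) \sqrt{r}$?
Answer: $87655$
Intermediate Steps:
$J{\left(r \right)} = \sqrt{r} \left(-5 + 4 r^{2}\right)$ ($J{\left(r \right)} = \left(\left(r^{2} + r^{2}\right) + \left(\left(r^{2} + r^{2}\right) - 5\right)\right) \sqrt{r} = \left(2 r^{2} + \left(2 r^{2} - 5\right)\right) \sqrt{r} = \left(2 r^{2} + \left(-5 + 2 r^{2}\right)\right) \sqrt{r} = \left(-5 + 4 r^{2}\right) \sqrt{r} = \sqrt{r} \left(-5 + 4 r^{2}\right)$)
$\left(0 + J{\left(2 \right)}\right)^{2} \cdot 362 + 51 \cdot 1 = \left(0 + \sqrt{2} \left(-5 + 4 \cdot 2^{2}\right)\right)^{2} \cdot 362 + 51 \cdot 1 = \left(0 + \sqrt{2} \left(-5 + 4 \cdot 4\right)\right)^{2} \cdot 362 + 51 = \left(0 + \sqrt{2} \left(-5 + 16\right)\right)^{2} \cdot 362 + 51 = \left(0 + \sqrt{2} \cdot 11\right)^{2} \cdot 362 + 51 = \left(0 + 11 \sqrt{2}\right)^{2} \cdot 362 + 51 = \left(11 \sqrt{2}\right)^{2} \cdot 362 + 51 = 242 \cdot 362 + 51 = 87604 + 51 = 87655$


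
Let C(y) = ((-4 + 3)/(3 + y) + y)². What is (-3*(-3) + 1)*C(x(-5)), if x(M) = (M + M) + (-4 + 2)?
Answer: 114490/81 ≈ 1413.5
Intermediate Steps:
x(M) = -2 + 2*M (x(M) = 2*M - 2 = -2 + 2*M)
C(y) = (y - 1/(3 + y))² (C(y) = (-1/(3 + y) + y)² = (y - 1/(3 + y))²)
(-3*(-3) + 1)*C(x(-5)) = (-3*(-3) + 1)*((-1 + (-2 + 2*(-5))² + 3*(-2 + 2*(-5)))²/(3 + (-2 + 2*(-5)))²) = (9 + 1)*((-1 + (-2 - 10)² + 3*(-2 - 10))²/(3 + (-2 - 10))²) = 10*((-1 + (-12)² + 3*(-12))²/(3 - 12)²) = 10*((-1 + 144 - 36)²/(-9)²) = 10*((1/81)*107²) = 10*((1/81)*11449) = 10*(11449/81) = 114490/81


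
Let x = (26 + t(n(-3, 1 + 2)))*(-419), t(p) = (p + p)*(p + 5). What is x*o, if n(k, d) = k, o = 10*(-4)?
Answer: 234640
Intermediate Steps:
o = -40
t(p) = 2*p*(5 + p) (t(p) = (2*p)*(5 + p) = 2*p*(5 + p))
x = -5866 (x = (26 + 2*(-3)*(5 - 3))*(-419) = (26 + 2*(-3)*2)*(-419) = (26 - 12)*(-419) = 14*(-419) = -5866)
x*o = -5866*(-40) = 234640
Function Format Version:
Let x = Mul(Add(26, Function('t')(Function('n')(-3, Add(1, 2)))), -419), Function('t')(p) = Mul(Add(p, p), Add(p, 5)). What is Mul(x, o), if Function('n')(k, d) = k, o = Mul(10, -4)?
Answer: 234640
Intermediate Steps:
o = -40
Function('t')(p) = Mul(2, p, Add(5, p)) (Function('t')(p) = Mul(Mul(2, p), Add(5, p)) = Mul(2, p, Add(5, p)))
x = -5866 (x = Mul(Add(26, Mul(2, -3, Add(5, -3))), -419) = Mul(Add(26, Mul(2, -3, 2)), -419) = Mul(Add(26, -12), -419) = Mul(14, -419) = -5866)
Mul(x, o) = Mul(-5866, -40) = 234640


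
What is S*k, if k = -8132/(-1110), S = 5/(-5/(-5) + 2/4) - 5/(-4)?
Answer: 22363/666 ≈ 33.578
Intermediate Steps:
S = 55/12 (S = 5/(-5*(-⅕) + 2*(¼)) - 5*(-¼) = 5/(1 + ½) + 5/4 = 5/(3/2) + 5/4 = 5*(⅔) + 5/4 = 10/3 + 5/4 = 55/12 ≈ 4.5833)
k = 4066/555 (k = -8132*(-1/1110) = 4066/555 ≈ 7.3261)
S*k = (55/12)*(4066/555) = 22363/666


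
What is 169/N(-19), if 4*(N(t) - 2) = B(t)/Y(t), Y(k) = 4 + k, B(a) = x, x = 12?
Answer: 845/9 ≈ 93.889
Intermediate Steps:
B(a) = 12
N(t) = 2 + 3/(4 + t) (N(t) = 2 + (12/(4 + t))/4 = 2 + 3/(4 + t))
169/N(-19) = 169/(((11 + 2*(-19))/(4 - 19))) = 169/(((11 - 38)/(-15))) = 169/((-1/15*(-27))) = 169/(9/5) = 169*(5/9) = 845/9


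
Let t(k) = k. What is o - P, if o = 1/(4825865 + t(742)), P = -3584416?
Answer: 17300567356513/4826607 ≈ 3.5844e+6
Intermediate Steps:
o = 1/4826607 (o = 1/(4825865 + 742) = 1/4826607 ≈ 2.0718e-7)
o - P = 1/4826607 - 1*(-3584416) = 1/4826607 + 3584416 = 17300567356513/4826607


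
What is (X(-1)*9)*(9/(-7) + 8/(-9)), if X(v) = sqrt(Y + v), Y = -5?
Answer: -137*I*sqrt(6)/7 ≈ -47.94*I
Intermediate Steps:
X(v) = sqrt(-5 + v)
(X(-1)*9)*(9/(-7) + 8/(-9)) = (sqrt(-5 - 1)*9)*(9/(-7) + 8/(-9)) = (sqrt(-6)*9)*(9*(-1/7) + 8*(-1/9)) = ((I*sqrt(6))*9)*(-9/7 - 8/9) = (9*I*sqrt(6))*(-137/63) = -137*I*sqrt(6)/7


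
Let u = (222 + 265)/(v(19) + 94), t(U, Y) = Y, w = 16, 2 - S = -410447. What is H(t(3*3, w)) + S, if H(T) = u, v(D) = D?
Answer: 46381224/113 ≈ 4.1045e+5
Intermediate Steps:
S = 410449 (S = 2 - 1*(-410447) = 2 + 410447 = 410449)
u = 487/113 (u = (222 + 265)/(19 + 94) = 487/113 ≈ 4.3097)
H(T) = 487/113
H(t(3*3, w)) + S = 487/113 + 410449 = 46381224/113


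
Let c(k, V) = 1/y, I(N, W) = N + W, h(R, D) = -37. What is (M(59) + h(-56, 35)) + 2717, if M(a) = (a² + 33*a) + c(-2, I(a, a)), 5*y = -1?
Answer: 8103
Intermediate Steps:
y = -⅕ (y = (⅕)*(-1) = -⅕ ≈ -0.20000)
c(k, V) = -5 (c(k, V) = 1/(-⅕) = -5)
M(a) = -5 + a² + 33*a (M(a) = (a² + 33*a) - 5 = -5 + a² + 33*a)
(M(59) + h(-56, 35)) + 2717 = ((-5 + 59² + 33*59) - 37) + 2717 = ((-5 + 3481 + 1947) - 37) + 2717 = (5423 - 37) + 2717 = 5386 + 2717 = 8103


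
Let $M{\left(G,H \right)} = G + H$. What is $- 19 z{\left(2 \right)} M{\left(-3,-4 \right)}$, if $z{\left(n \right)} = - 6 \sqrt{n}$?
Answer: $- 798 \sqrt{2} \approx -1128.5$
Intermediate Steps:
$- 19 z{\left(2 \right)} M{\left(-3,-4 \right)} = - 19 \left(- 6 \sqrt{2}\right) \left(-3 - 4\right) = 114 \sqrt{2} \left(-7\right) = - 798 \sqrt{2}$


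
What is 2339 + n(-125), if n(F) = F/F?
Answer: 2340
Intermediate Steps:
n(F) = 1
2339 + n(-125) = 2339 + 1 = 2340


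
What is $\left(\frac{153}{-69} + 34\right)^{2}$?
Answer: $\frac{534361}{529} \approx 1010.1$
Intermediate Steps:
$\left(\frac{153}{-69} + 34\right)^{2} = \left(153 \left(- \frac{1}{69}\right) + 34\right)^{2} = \left(- \frac{51}{23} + 34\right)^{2} = \left(\frac{731}{23}\right)^{2} = \frac{534361}{529}$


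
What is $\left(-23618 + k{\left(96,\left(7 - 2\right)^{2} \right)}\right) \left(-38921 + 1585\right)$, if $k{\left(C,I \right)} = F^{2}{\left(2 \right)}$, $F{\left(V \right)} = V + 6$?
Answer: $879412144$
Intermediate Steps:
$F{\left(V \right)} = 6 + V$
$k{\left(C,I \right)} = 64$ ($k{\left(C,I \right)} = \left(6 + 2\right)^{2} = 8^{2} = 64$)
$\left(-23618 + k{\left(96,\left(7 - 2\right)^{2} \right)}\right) \left(-38921 + 1585\right) = \left(-23618 + 64\right) \left(-38921 + 1585\right) = \left(-23554\right) \left(-37336\right) = 879412144$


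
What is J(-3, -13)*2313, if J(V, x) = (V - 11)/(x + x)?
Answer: 16191/13 ≈ 1245.5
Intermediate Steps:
J(V, x) = (-11 + V)/(2*x) (J(V, x) = (-11 + V)/((2*x)) = (-11 + V)*(1/(2*x)) = (-11 + V)/(2*x))
J(-3, -13)*2313 = ((½)*(-11 - 3)/(-13))*2313 = ((½)*(-1/13)*(-14))*2313 = (7/13)*2313 = 16191/13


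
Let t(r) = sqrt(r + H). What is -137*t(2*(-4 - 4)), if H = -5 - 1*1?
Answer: -137*I*sqrt(22) ≈ -642.59*I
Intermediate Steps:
H = -6 (H = -5 - 1 = -6)
t(r) = sqrt(-6 + r) (t(r) = sqrt(r - 6) = sqrt(-6 + r))
-137*t(2*(-4 - 4)) = -137*sqrt(-6 + 2*(-4 - 4)) = -137*sqrt(-6 + 2*(-8)) = -137*sqrt(-6 - 16) = -137*I*sqrt(22)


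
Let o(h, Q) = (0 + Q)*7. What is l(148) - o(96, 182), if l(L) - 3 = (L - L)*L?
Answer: -1271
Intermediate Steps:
o(h, Q) = 7*Q (o(h, Q) = Q*7 = 7*Q)
l(L) = 3 (l(L) = 3 + (L - L)*L = 3 + 0*L = 3 + 0 = 3)
l(148) - o(96, 182) = 3 - 7*182 = 3 - 1*1274 = 3 - 1274 = -1271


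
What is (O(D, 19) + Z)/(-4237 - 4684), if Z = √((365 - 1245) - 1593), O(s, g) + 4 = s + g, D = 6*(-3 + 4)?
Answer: -21/8921 - I*√2473/8921 ≈ -0.002354 - 0.0055744*I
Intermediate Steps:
D = 6 (D = 6*1 = 6)
O(s, g) = -4 + g + s (O(s, g) = -4 + (s + g) = -4 + (g + s) = -4 + g + s)
Z = I*√2473 (Z = √(-880 - 1593) = √(-2473) = I*√2473 ≈ 49.729*I)
(O(D, 19) + Z)/(-4237 - 4684) = ((-4 + 19 + 6) + I*√2473)/(-4237 - 4684) = (21 + I*√2473)/(-8921) = (21 + I*√2473)*(-1/8921) = -21/8921 - I*√2473/8921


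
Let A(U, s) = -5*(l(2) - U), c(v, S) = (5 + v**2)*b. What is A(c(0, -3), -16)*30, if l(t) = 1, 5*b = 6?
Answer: 750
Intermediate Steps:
b = 6/5 (b = (1/5)*6 = 6/5 ≈ 1.2000)
c(v, S) = 6 + 6*v**2/5 (c(v, S) = (5 + v**2)*(6/5) = 6 + 6*v**2/5)
A(U, s) = -5 + 5*U (A(U, s) = -5*(1 - U) = -5 + 5*U)
A(c(0, -3), -16)*30 = (-5 + 5*(6 + (6/5)*0**2))*30 = (-5 + 5*(6 + (6/5)*0))*30 = (-5 + 5*(6 + 0))*30 = (-5 + 5*6)*30 = (-5 + 30)*30 = 25*30 = 750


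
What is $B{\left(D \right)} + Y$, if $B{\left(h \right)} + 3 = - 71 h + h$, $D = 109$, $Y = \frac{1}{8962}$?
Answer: $- \frac{68406945}{8962} \approx -7633.0$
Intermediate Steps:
$Y = \frac{1}{8962} \approx 0.00011158$
$B{\left(h \right)} = -3 - 70 h$ ($B{\left(h \right)} = -3 + \left(- 71 h + h\right) = -3 - 70 h$)
$B{\left(D \right)} + Y = \left(-3 - 7630\right) + \frac{1}{8962} = -7633 + \frac{1}{8962} = - \frac{68406945}{8962}$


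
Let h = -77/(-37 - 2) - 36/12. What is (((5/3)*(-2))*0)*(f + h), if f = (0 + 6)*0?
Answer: 0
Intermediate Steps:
h = -40/39 (h = -77/(-39) - 36*1/12 = -77*(-1/39) - 3 = 77/39 - 3 = -40/39 ≈ -1.0256)
f = 0 (f = 6*0 = 0)
(((5/3)*(-2))*0)*(f + h) = (((5/3)*(-2))*0)*(0 - 40/39) = (((5*(⅓))*(-2))*0)*(-40/39) = (((5/3)*(-2))*0)*(-40/39) = -10/3*0*(-40/39) = 0*(-40/39) = 0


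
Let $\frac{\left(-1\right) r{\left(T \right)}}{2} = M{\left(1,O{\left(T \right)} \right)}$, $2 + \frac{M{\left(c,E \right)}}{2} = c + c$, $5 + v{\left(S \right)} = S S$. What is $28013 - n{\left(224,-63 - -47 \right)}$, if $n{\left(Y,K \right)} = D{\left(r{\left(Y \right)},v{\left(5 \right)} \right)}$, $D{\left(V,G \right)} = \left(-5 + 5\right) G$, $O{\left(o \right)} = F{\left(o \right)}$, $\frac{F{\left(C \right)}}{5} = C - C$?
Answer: $28013$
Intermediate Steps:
$F{\left(C \right)} = 0$ ($F{\left(C \right)} = 5 \left(C - C\right) = 5 \cdot 0 = 0$)
$v{\left(S \right)} = -5 + S^{2}$ ($v{\left(S \right)} = -5 + S S = -5 + S^{2}$)
$O{\left(o \right)} = 0$
$M{\left(c,E \right)} = -4 + 4 c$ ($M{\left(c,E \right)} = -4 + 2 \left(c + c\right) = -4 + 2 \cdot 2 c = -4 + 4 c$)
$r{\left(T \right)} = 0$ ($r{\left(T \right)} = - 2 \left(-4 + 4 \cdot 1\right) = - 2 \left(-4 + 4\right) = \left(-2\right) 0 = 0$)
$D{\left(V,G \right)} = 0$ ($D{\left(V,G \right)} = 0 G = 0$)
$n{\left(Y,K \right)} = 0$
$28013 - n{\left(224,-63 - -47 \right)} = 28013 - 0 = 28013 + 0 = 28013$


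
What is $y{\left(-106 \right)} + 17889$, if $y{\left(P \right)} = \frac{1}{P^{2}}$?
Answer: $\frac{201000805}{11236} \approx 17889.0$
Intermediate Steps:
$y{\left(P \right)} = \frac{1}{P^{2}}$
$y{\left(-106 \right)} + 17889 = \frac{1}{11236} + 17889 = \frac{201000805}{11236}$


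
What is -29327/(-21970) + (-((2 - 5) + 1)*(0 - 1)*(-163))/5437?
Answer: 166613119/119450890 ≈ 1.3948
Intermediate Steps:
-29327/(-21970) + (-((2 - 5) + 1)*(0 - 1)*(-163))/5437 = -29327*(-1/21970) + (-(-3 + 1)*(-1)*(-163))*(1/5437) = 29327/21970 + (-(-2)*(-1)*(-163))*(1/5437) = 29327/21970 + (-1*2*(-163))*(1/5437) = 29327/21970 - 2*(-163)*(1/5437) = 29327/21970 + 326*(1/5437) = 29327/21970 + 326/5437 = 166613119/119450890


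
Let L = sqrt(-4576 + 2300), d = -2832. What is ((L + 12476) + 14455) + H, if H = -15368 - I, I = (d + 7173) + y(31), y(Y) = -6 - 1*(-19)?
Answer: 7209 + 2*I*sqrt(569) ≈ 7209.0 + 47.707*I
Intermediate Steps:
y(Y) = 13 (y(Y) = -6 + 19 = 13)
L = 2*I*sqrt(569) (L = sqrt(-2276) = 2*I*sqrt(569) ≈ 47.707*I)
I = 4354 (I = (-2832 + 7173) + 13 = 4341 + 13 = 4354)
H = -19722 (H = -15368 - 1*4354 = -15368 - 4354 = -19722)
((L + 12476) + 14455) + H = ((2*I*sqrt(569) + 12476) + 14455) - 19722 = ((12476 + 2*I*sqrt(569)) + 14455) - 19722 = (26931 + 2*I*sqrt(569)) - 19722 = 7209 + 2*I*sqrt(569)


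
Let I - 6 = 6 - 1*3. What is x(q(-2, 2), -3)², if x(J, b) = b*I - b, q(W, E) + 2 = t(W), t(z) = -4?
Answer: 576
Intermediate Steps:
I = 9 (I = 6 + (6 - 1*3) = 6 + (6 - 3) = 6 + 3 = 9)
q(W, E) = -6 (q(W, E) = -2 - 4 = -6)
x(J, b) = 8*b (x(J, b) = b*9 - b = 9*b - b = 8*b)
x(q(-2, 2), -3)² = (8*(-3))² = (-24)² = 576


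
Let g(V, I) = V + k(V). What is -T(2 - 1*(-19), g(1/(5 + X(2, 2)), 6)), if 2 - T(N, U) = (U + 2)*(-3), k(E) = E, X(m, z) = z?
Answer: -62/7 ≈ -8.8571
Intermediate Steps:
g(V, I) = 2*V (g(V, I) = V + V = 2*V)
T(N, U) = 8 + 3*U (T(N, U) = 2 - (U + 2)*(-3) = 2 - (2 + U)*(-3) = 2 - (-6 - 3*U) = 2 + (6 + 3*U) = 8 + 3*U)
-T(2 - 1*(-19), g(1/(5 + X(2, 2)), 6)) = -(8 + 3*(2/(5 + 2))) = -(8 + 3*(2/7)) = -(8 + 6/7) = -1*62/7 = -62/7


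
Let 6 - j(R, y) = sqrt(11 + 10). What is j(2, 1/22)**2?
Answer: (6 - sqrt(21))**2 ≈ 2.0091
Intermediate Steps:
j(R, y) = 6 - sqrt(21) (j(R, y) = 6 - sqrt(11 + 10) = 6 - sqrt(21))
j(2, 1/22)**2 = (6 - sqrt(21))**2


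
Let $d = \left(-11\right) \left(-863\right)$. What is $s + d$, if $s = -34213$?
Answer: $-24720$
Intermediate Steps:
$d = 9493$
$s + d = -34213 + 9493 = -24720$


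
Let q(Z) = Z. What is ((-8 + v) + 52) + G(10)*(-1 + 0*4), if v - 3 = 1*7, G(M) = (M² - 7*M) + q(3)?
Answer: 21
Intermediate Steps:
G(M) = 3 + M² - 7*M (G(M) = (M² - 7*M) + 3 = 3 + M² - 7*M)
v = 10 (v = 3 + 1*7 = 3 + 7 = 10)
((-8 + v) + 52) + G(10)*(-1 + 0*4) = ((-8 + 10) + 52) + (3 + 10² - 7*10)*(-1 + 0*4) = (2 + 52) + (3 + 100 - 70)*(-1 + 0) = 54 + 33*(-1) = 54 - 33 = 21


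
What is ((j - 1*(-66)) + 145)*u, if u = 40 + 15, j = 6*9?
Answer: 14575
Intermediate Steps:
j = 54
u = 55
((j - 1*(-66)) + 145)*u = ((54 - 1*(-66)) + 145)*55 = ((54 + 66) + 145)*55 = (120 + 145)*55 = 265*55 = 14575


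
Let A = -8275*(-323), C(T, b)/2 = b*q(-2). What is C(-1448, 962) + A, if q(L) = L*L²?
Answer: 2657433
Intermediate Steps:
q(L) = L³
C(T, b) = -16*b (C(T, b) = 2*(b*(-2)³) = 2*(b*(-8)) = 2*(-8*b) = -16*b)
A = 2672825
C(-1448, 962) + A = -16*962 + 2672825 = -15392 + 2672825 = 2657433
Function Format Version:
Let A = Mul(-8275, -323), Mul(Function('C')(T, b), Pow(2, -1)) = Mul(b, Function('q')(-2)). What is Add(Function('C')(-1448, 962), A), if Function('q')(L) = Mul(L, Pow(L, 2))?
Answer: 2657433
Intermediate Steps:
Function('q')(L) = Pow(L, 3)
Function('C')(T, b) = Mul(-16, b) (Function('C')(T, b) = Mul(2, Mul(b, Pow(-2, 3))) = Mul(2, Mul(b, -8)) = Mul(2, Mul(-8, b)) = Mul(-16, b))
A = 2672825
Add(Function('C')(-1448, 962), A) = Add(Mul(-16, 962), 2672825) = Add(-15392, 2672825) = 2657433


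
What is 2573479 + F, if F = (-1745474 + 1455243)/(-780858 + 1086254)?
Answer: 785929902453/305396 ≈ 2.5735e+6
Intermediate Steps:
F = -290231/305396 ≈ -0.95034
2573479 + F = 2573479 - 290231/305396 = 785929902453/305396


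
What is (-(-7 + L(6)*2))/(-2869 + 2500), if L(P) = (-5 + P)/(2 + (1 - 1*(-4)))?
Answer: -47/2583 ≈ -0.018196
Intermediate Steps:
L(P) = -5/7 + P/7 (L(P) = (-5 + P)/(2 + (1 + 4)) = (-5 + P)/(2 + 5) = (-5 + P)/7 = (-5 + P)*(1/7) = -5/7 + P/7)
(-(-7 + L(6)*2))/(-2869 + 2500) = (-(-7 + (-5/7 + (1/7)*6)*2))/(-2869 + 2500) = -(-7 + (-5/7 + 6/7)*2)/(-369) = -(-7 + (1/7)*2)*(-1/369) = -(-7 + 2/7)*(-1/369) = -1*(-47/7)*(-1/369) = (47/7)*(-1/369) = -47/2583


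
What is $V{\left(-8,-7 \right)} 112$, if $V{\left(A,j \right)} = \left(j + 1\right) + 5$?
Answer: $-112$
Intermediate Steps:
$V{\left(A,j \right)} = 6 + j$ ($V{\left(A,j \right)} = \left(1 + j\right) + 5 = 6 + j$)
$V{\left(-8,-7 \right)} 112 = \left(6 - 7\right) 112 = \left(-1\right) 112 = -112$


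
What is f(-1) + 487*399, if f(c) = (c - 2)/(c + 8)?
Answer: 1360188/7 ≈ 1.9431e+5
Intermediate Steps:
f(c) = (-2 + c)/(8 + c)
f(-1) + 487*399 = (-2 - 1)/(8 - 1) + 487*399 = -3/7 + 194313 = 1360188/7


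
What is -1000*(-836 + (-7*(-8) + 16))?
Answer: 764000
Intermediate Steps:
-1000*(-836 + (-7*(-8) + 16)) = -1000*(-836 + (56 + 16)) = -1000*(-836 + 72) = -1000*(-764) = 764000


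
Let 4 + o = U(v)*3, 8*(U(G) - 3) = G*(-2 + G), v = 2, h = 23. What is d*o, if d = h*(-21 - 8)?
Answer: -3335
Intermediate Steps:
U(G) = 3 + G*(-2 + G)/8 (U(G) = 3 + (G*(-2 + G))/8 = 3 + G*(-2 + G)/8)
d = -667 (d = 23*(-21 - 8) = 23*(-29) = -667)
o = 5 (o = -4 + (3 - 1/4*2 + (1/8)*2**2)*3 = -4 + (3 - 1/2 + (1/8)*4)*3 = -4 + (3 - 1/2 + 1/2)*3 = -4 + 3*3 = -4 + 9 = 5)
d*o = -667*5 = -3335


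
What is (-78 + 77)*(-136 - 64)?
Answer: 200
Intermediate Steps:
(-78 + 77)*(-136 - 64) = -1*(-200) = 200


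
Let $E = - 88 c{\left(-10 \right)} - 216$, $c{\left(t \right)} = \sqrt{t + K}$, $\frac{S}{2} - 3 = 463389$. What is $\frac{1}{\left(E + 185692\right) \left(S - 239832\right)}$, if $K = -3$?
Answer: $\frac{46369}{5908035747477024} + \frac{11 i \sqrt{13}}{2954017873738512} \approx 7.8485 \cdot 10^{-12} + 1.3426 \cdot 10^{-14} i$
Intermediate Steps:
$S = 926784$ ($S = 6 + 2 \cdot 463389 = 6 + 926778 = 926784$)
$c{\left(t \right)} = \sqrt{-3 + t}$ ($c{\left(t \right)} = \sqrt{t - 3} = \sqrt{-3 + t}$)
$E = -216 - 88 i \sqrt{13}$ ($E = - 88 \sqrt{-3 - 10} - 216 = - 88 \sqrt{-13} - 216 = - 88 i \sqrt{13} - 216 = -216 - 88 i \sqrt{13} \approx -216.0 - 317.29 i$)
$\frac{1}{\left(E + 185692\right) \left(S - 239832\right)} = \frac{1}{\left(\left(-216 - 88 i \sqrt{13}\right) + 185692\right) \left(926784 - 239832\right)} = \frac{1}{\left(185476 - 88 i \sqrt{13}\right) 686952} = \frac{1}{127413109152 - 60451776 i \sqrt{13}}$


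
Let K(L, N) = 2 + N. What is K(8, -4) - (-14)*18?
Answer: 250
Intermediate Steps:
K(8, -4) - (-14)*18 = (2 - 4) - (-14)*18 = -2 - 14*(-18) = -2 + 252 = 250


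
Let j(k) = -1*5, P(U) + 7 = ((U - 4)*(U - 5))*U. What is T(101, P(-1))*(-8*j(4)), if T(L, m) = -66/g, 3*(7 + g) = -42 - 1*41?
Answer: 990/13 ≈ 76.154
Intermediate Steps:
g = -104/3 (g = -7 + (-42 - 1*41)/3 = -7 + (-42 - 41)/3 = -7 + (1/3)*(-83) = -7 - 83/3 = -104/3 ≈ -34.667)
P(U) = -7 + U*(-5 + U)*(-4 + U) (P(U) = -7 + ((U - 4)*(U - 5))*U = -7 + ((-4 + U)*(-5 + U))*U = -7 + ((-5 + U)*(-4 + U))*U = -7 + U*(-5 + U)*(-4 + U))
j(k) = -5
T(L, m) = 99/52 (T(L, m) = -66/(-104/3) = -66*(-3/104) = 99/52)
T(101, P(-1))*(-8*j(4)) = 99*(-8*(-5))/52 = (99/52)*40 = 990/13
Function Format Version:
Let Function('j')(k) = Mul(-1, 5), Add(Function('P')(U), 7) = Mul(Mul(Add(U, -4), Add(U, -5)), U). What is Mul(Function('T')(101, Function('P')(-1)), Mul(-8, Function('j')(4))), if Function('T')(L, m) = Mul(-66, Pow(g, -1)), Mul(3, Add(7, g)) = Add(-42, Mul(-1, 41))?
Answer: Rational(990, 13) ≈ 76.154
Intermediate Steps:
g = Rational(-104, 3) (g = Add(-7, Mul(Rational(1, 3), Add(-42, Mul(-1, 41)))) = Add(-7, Mul(Rational(1, 3), Add(-42, -41))) = Add(-7, Mul(Rational(1, 3), -83)) = Add(-7, Rational(-83, 3)) = Rational(-104, 3) ≈ -34.667)
Function('P')(U) = Add(-7, Mul(U, Add(-5, U), Add(-4, U))) (Function('P')(U) = Add(-7, Mul(Mul(Add(U, -4), Add(U, -5)), U)) = Add(-7, Mul(Mul(Add(-4, U), Add(-5, U)), U)) = Add(-7, Mul(Mul(Add(-5, U), Add(-4, U)), U)) = Add(-7, Mul(U, Add(-5, U), Add(-4, U))))
Function('j')(k) = -5
Function('T')(L, m) = Rational(99, 52) (Function('T')(L, m) = Mul(-66, Pow(Rational(-104, 3), -1)) = Mul(-66, Rational(-3, 104)) = Rational(99, 52))
Mul(Function('T')(101, Function('P')(-1)), Mul(-8, Function('j')(4))) = Mul(Rational(99, 52), Mul(-8, -5)) = Mul(Rational(99, 52), 40) = Rational(990, 13)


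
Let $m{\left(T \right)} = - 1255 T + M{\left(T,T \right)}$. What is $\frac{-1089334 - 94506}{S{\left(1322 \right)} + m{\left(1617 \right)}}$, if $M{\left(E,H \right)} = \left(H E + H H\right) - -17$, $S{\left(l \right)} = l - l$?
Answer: $- \frac{59192}{160003} \approx -0.36994$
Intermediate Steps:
$S{\left(l \right)} = 0$
$M{\left(E,H \right)} = 17 + H^{2} + E H$ ($M{\left(E,H \right)} = \left(E H + H^{2}\right) + 17 = \left(H^{2} + E H\right) + 17 = 17 + H^{2} + E H$)
$m{\left(T \right)} = 17 - 1255 T + 2 T^{2}$ ($m{\left(T \right)} = - 1255 T + \left(17 + T^{2} + T T\right) = - 1255 T + \left(17 + T^{2} + T^{2}\right) = - 1255 T + \left(17 + 2 T^{2}\right) = 17 - 1255 T + 2 T^{2}$)
$\frac{-1089334 - 94506}{S{\left(1322 \right)} + m{\left(1617 \right)}} = \frac{-1089334 - 94506}{0 + \left(17 - 2029335 + 2 \cdot 1617^{2}\right)} = - \frac{1183840}{0 + \left(17 - 2029335 + 2 \cdot 2614689\right)} = - \frac{1183840}{0 + \left(17 - 2029335 + 5229378\right)} = - \frac{1183840}{0 + 3200060} = - \frac{1183840}{3200060} = \left(-1183840\right) \frac{1}{3200060} = - \frac{59192}{160003}$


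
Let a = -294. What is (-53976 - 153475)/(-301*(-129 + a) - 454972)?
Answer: 207451/327649 ≈ 0.63315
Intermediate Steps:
(-53976 - 153475)/(-301*(-129 + a) - 454972) = (-53976 - 153475)/(-301*(-129 - 294) - 454972) = -207451/(-301*(-423) - 454972) = -207451/(127323 - 454972) = -207451/(-327649) = -207451*(-1/327649) = 207451/327649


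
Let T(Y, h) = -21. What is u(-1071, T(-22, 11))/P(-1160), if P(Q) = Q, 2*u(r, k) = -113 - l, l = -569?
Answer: -57/290 ≈ -0.19655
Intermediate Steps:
u(r, k) = 228 (u(r, k) = (-113 - 1*(-569))/2 = (-113 + 569)/2 = (½)*456 = 228)
u(-1071, T(-22, 11))/P(-1160) = 228/(-1160) = 228*(-1/1160) = -57/290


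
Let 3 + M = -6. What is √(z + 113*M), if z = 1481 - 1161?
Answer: I*√697 ≈ 26.401*I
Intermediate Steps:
M = -9 (M = -3 - 6 = -9)
z = 320
√(z + 113*M) = √(320 + 113*(-9)) = √(320 - 1017) = √(-697) = I*√697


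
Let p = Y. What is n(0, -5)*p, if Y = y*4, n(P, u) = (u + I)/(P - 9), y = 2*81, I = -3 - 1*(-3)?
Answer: 360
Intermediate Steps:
I = 0 (I = -3 + 3 = 0)
y = 162
n(P, u) = u/(-9 + P) (n(P, u) = (u + 0)/(P - 9) = u/(-9 + P))
Y = 648 (Y = 162*4 = 648)
p = 648
n(0, -5)*p = -5/(-9 + 0)*648 = -5/(-9)*648 = -5*(-⅑)*648 = (5/9)*648 = 360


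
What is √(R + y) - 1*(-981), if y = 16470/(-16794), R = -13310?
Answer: 981 + I*√1287451365/311 ≈ 981.0 + 115.37*I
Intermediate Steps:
y = -305/311 (y = 16470*(-1/16794) = -305/311 ≈ -0.98071)
√(R + y) - 1*(-981) = √(-13310 - 305/311) - 1*(-981) = √(-4139715/311) + 981 = I*√1287451365/311 + 981 = 981 + I*√1287451365/311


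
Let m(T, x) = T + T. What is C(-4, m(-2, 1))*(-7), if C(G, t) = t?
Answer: 28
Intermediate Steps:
m(T, x) = 2*T
C(-4, m(-2, 1))*(-7) = (2*(-2))*(-7) = -4*(-7) = 28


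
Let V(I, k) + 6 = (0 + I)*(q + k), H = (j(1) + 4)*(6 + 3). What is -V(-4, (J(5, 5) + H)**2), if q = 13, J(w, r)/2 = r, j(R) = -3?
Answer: 1502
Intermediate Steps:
J(w, r) = 2*r
H = 9 (H = (-3 + 4)*(6 + 3) = 1*9 = 9)
V(I, k) = -6 + I*(13 + k) (V(I, k) = -6 + (0 + I)*(13 + k) = -6 + I*(13 + k))
-V(-4, (J(5, 5) + H)**2) = -(-6 + 13*(-4) - 4*(2*5 + 9)**2) = -(-6 - 52 - 4*(10 + 9)**2) = -(-6 - 52 - 4*19**2) = -(-6 - 52 - 4*361) = -(-6 - 52 - 1444) = -1*(-1502) = 1502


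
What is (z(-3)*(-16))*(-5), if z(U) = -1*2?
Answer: -160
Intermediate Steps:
z(U) = -2
(z(-3)*(-16))*(-5) = -2*(-16)*(-5) = 32*(-5) = -160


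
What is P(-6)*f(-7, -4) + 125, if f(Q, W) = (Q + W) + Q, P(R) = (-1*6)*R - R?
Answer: -631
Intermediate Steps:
P(R) = -7*R (P(R) = -6*R - R = -7*R)
f(Q, W) = W + 2*Q
P(-6)*f(-7, -4) + 125 = (-7*(-6))*(-4 + 2*(-7)) + 125 = 42*(-4 - 14) + 125 = 42*(-18) + 125 = -756 + 125 = -631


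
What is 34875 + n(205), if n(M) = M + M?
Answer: 35285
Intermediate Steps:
n(M) = 2*M
34875 + n(205) = 34875 + 2*205 = 34875 + 410 = 35285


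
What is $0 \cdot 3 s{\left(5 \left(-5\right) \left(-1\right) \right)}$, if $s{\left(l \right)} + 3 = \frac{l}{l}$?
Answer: $0$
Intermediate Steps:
$s{\left(l \right)} = -2$ ($s{\left(l \right)} = -3 + \frac{l}{l} = -3 + 1 = -2$)
$0 \cdot 3 s{\left(5 \left(-5\right) \left(-1\right) \right)} = 0 \cdot 3 \left(-2\right) = 0 \left(-2\right) = 0$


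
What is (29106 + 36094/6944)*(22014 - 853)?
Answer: 305546940817/496 ≈ 6.1602e+8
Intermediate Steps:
(29106 + 36094/6944)*(22014 - 853) = (29106 + 36094*(1/6944))*21161 = (29106 + 18047/3472)*21161 = (101074079/3472)*21161 = 305546940817/496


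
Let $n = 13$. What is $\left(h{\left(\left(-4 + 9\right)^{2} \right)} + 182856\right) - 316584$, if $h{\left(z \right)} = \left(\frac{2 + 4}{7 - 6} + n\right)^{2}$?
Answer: $-133367$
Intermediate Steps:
$h{\left(z \right)} = 361$ ($h{\left(z \right)} = \left(\frac{2 + 4}{7 - 6} + 13\right)^{2} = \left(\frac{6}{1} + 13\right)^{2} = \left(6 \cdot 1 + 13\right)^{2} = \left(6 + 13\right)^{2} = 19^{2} = 361$)
$\left(h{\left(\left(-4 + 9\right)^{2} \right)} + 182856\right) - 316584 = \left(361 + 182856\right) - 316584 = 183217 - 316584 = -133367$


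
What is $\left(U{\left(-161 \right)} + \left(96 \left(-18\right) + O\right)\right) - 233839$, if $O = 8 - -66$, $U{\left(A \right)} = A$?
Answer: $-235654$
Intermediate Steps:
$O = 74$ ($O = 8 + 66 = 74$)
$\left(U{\left(-161 \right)} + \left(96 \left(-18\right) + O\right)\right) - 233839 = \left(-161 + \left(96 \left(-18\right) + 74\right)\right) - 233839 = \left(-161 + \left(-1728 + 74\right)\right) - 233839 = \left(-161 - 1654\right) - 233839 = -1815 - 233839 = -235654$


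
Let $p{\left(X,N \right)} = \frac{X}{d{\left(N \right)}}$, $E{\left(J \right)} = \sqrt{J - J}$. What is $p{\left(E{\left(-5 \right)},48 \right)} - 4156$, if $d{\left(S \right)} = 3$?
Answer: $-4156$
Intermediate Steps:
$E{\left(J \right)} = 0$ ($E{\left(J \right)} = \sqrt{0} = 0$)
$p{\left(X,N \right)} = \frac{X}{3}$
$p{\left(E{\left(-5 \right)},48 \right)} - 4156 = \frac{1}{3} \cdot 0 - 4156 = 0 - 4156 = -4156$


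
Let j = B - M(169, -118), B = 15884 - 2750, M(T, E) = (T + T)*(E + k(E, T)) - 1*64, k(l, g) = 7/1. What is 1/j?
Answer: 1/50716 ≈ 1.9718e-5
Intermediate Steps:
k(l, g) = 7 (k(l, g) = 7*1 = 7)
M(T, E) = -64 + 2*T*(7 + E) (M(T, E) = (T + T)*(E + 7) - 1*64 = (2*T)*(7 + E) - 64 = 2*T*(7 + E) - 64 = -64 + 2*T*(7 + E))
B = 13134
j = 50716 (j = 13134 - (-64 + 14*169 + 2*(-118)*169) = 13134 - (-64 + 2366 - 39884) = 13134 - 1*(-37582) = 13134 + 37582 = 50716)
1/j = 1/50716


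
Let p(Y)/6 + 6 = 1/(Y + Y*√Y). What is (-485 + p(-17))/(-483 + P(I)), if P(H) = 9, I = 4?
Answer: 13286/12087 - I*√17/24174 ≈ 1.0992 - 0.00017056*I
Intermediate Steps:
p(Y) = -36 + 6/(Y + Y^(3/2)) (p(Y) = -36 + 6/(Y + Y*√Y) = -36 + 6/(Y + Y^(3/2)))
(-485 + p(-17))/(-483 + P(I)) = (-485 + 6*(1 - 6*(-17) - (-102)*I*√17)/(-17 + (-17)^(3/2)))/(-483 + 9) = (-485 + 6*(1 + 102 - (-102)*I*√17)/(-17 - 17*I*√17))/(-474) = (-485 + 6*(1 + 102 + 102*I*√17)/(-17 - 17*I*√17))*(-1/474) = (-485 + 6*(103 + 102*I*√17)/(-17 - 17*I*√17))*(-1/474) = 485/474 - (103 + 102*I*√17)/(79*(-17 - 17*I*√17))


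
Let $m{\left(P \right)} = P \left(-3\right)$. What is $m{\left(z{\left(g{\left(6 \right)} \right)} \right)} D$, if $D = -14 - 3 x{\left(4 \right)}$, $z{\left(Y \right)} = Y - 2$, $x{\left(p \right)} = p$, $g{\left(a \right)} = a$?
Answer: $312$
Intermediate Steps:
$z{\left(Y \right)} = -2 + Y$
$D = -26$ ($D = -14 - 12 = -26$)
$m{\left(P \right)} = - 3 P$
$m{\left(z{\left(g{\left(6 \right)} \right)} \right)} D = - 3 \left(-2 + 6\right) \left(-26\right) = \left(-3\right) 4 \left(-26\right) = \left(-12\right) \left(-26\right) = 312$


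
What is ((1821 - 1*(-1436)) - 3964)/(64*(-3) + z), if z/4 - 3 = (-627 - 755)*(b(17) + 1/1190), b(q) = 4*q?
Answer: 420665/223772744 ≈ 0.0018799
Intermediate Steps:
z = -223658504/595 (z = 12 + 4*((-627 - 755)*(4*17 + 1/1190)) = 12 + 4*(-1382*(68 + 1/1190)) = 12 + 4*(-1382*80921/1190) = 12 + 4*(-55916411/595) = 12 - 223665644/595 = -223658504/595 ≈ -3.7590e+5)
((1821 - 1*(-1436)) - 3964)/(64*(-3) + z) = ((1821 - 1*(-1436)) - 3964)/(64*(-3) - 223658504/595) = ((1821 + 1436) - 3964)/(-192 - 223658504/595) = (3257 - 3964)/(-223772744/595) = -707*(-595/223772744) = 420665/223772744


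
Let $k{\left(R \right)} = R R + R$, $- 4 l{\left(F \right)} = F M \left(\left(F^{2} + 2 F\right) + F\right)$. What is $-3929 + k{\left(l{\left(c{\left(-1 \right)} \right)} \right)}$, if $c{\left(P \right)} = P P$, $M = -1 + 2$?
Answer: $-3929$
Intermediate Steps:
$M = 1$
$c{\left(P \right)} = P^{2}$
$l{\left(F \right)} = - \frac{F \left(F^{2} + 3 F\right)}{4}$ ($l{\left(F \right)} = - \frac{F 1 \left(\left(F^{2} + 2 F\right) + F\right)}{4} = - \frac{F \left(F^{2} + 3 F\right)}{4}$)
$k{\left(R \right)} = R + R^{2}$ ($k{\left(R \right)} = R^{2} + R = R + R^{2}$)
$-3929 + k{\left(l{\left(c{\left(-1 \right)} \right)} \right)} = -3929 + \frac{\left(\left(-1\right)^{2}\right)^{2} \left(-3 - \left(-1\right)^{2}\right)}{4} \left(1 + \frac{\left(\left(-1\right)^{2}\right)^{2} \left(-3 - \left(-1\right)^{2}\right)}{4}\right) = -3929 + \frac{1^{2} \left(-3 - 1\right)}{4} \left(1 + \frac{1^{2} \left(-3 - 1\right)}{4}\right) = -3929 + \frac{1}{4} \cdot 1 \left(-3 - 1\right) \left(1 + \frac{1}{4} \cdot 1 \left(-3 - 1\right)\right) = -3929 + \frac{1}{4} \cdot 1 \left(-4\right) \left(1 + \frac{1}{4} \cdot 1 \left(-4\right)\right) = -3929 - \left(1 - 1\right) = -3929 - 0 = -3929 + 0 = -3929$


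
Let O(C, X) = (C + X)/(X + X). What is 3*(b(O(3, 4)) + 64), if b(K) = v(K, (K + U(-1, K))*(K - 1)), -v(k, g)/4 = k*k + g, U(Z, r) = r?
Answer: 2967/16 ≈ 185.44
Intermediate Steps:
O(C, X) = (C + X)/(2*X) (O(C, X) = (C + X)/((2*X)) = (C + X)*(1/(2*X)) = (C + X)/(2*X))
v(k, g) = -4*g - 4*k**2 (v(k, g) = -4*(k*k + g) = -4*(k**2 + g) = -4*(g + k**2) = -4*g - 4*k**2)
b(K) = -4*K**2 - 8*K*(-1 + K) (b(K) = -4*(K + K)*(K - 1) - 4*K**2 = -4*2*K*(-1 + K) - 4*K**2 = -8*K*(-1 + K) - 4*K**2 = -4*K**2 - 8*K*(-1 + K))
3*(b(O(3, 4)) + 64) = 3*(4*((1/2)*(3 + 4)/4)*(2 - 3*(3 + 4)/(2*4)) + 64) = 3*(4*((1/2)*(1/4)*7)*(2 - 3*7/(2*4)) + 64) = 3*(4*(7/8)*(2 - 3*7/8) + 64) = 3*(4*(7/8)*(2 - 21/8) + 64) = 3*(4*(7/8)*(-5/8) + 64) = 3*(-35/16 + 64) = 3*(989/16) = 2967/16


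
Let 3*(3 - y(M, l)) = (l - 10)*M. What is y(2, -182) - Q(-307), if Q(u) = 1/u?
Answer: 40218/307 ≈ 131.00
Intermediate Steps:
y(M, l) = 3 - M*(-10 + l)/3 (y(M, l) = 3 - (l - 10)*M/3 = 3 - (-10 + l)*M/3 = 3 - M*(-10 + l)/3)
y(2, -182) - Q(-307) = (3 + (10/3)*2 - 1/3*2*(-182)) - 1/(-307) = (3 + 20/3 + 364/3) - 1*(-1/307) = 131 + 1/307 = 40218/307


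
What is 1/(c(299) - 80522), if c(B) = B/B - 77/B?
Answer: -299/24075856 ≈ -1.2419e-5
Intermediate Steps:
c(B) = 1 - 77/B
1/(c(299) - 80522) = 1/((-77 + 299)/299 - 80522) = 1/((1/299)*222 - 80522) = 1/(222/299 - 80522) = 1/(-24075856/299) = -299/24075856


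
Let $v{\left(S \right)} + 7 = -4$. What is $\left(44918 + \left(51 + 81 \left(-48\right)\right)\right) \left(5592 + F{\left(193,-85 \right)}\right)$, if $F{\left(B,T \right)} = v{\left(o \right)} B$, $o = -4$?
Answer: $142509989$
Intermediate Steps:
$v{\left(S \right)} = -11$ ($v{\left(S \right)} = -7 - 4 = -11$)
$F{\left(B,T \right)} = - 11 B$
$\left(44918 + \left(51 + 81 \left(-48\right)\right)\right) \left(5592 + F{\left(193,-85 \right)}\right) = \left(44918 + \left(51 + 81 \left(-48\right)\right)\right) \left(5592 - 2123\right) = \left(44918 + \left(51 - 3888\right)\right) \left(5592 - 2123\right) = \left(44918 - 3837\right) 3469 = 41081 \cdot 3469 = 142509989$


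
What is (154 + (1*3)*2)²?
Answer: 25600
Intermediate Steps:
(154 + (1*3)*2)² = (154 + 3*2)² = (154 + 6)² = 160² = 25600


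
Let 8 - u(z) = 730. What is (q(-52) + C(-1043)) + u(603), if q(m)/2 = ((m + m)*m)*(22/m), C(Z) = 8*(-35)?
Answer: -5578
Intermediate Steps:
C(Z) = -280
q(m) = 88*m (q(m) = 2*(((m + m)*m)*(22/m)) = 2*(((2*m)*m)*(22/m)) = 2*((2*m**2)*(22/m)) = 2*(44*m) = 88*m)
u(z) = -722 (u(z) = 8 - 1*730 = 8 - 730 = -722)
(q(-52) + C(-1043)) + u(603) = (88*(-52) - 280) - 722 = (-4576 - 280) - 722 = -4856 - 722 = -5578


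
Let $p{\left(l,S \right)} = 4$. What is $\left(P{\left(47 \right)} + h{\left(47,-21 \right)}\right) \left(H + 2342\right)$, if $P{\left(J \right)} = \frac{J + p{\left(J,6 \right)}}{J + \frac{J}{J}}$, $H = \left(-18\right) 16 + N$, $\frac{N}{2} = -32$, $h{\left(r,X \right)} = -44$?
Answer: $- \frac{683565}{8} \approx -85446.0$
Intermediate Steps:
$N = -64$ ($N = 2 \left(-32\right) = -64$)
$H = -352$ ($H = \left(-18\right) 16 - 64 = -288 - 64 = -352$)
$P{\left(J \right)} = \frac{4 + J}{1 + J}$ ($P{\left(J \right)} = \frac{J + 4}{J + \frac{J}{J}} = \frac{4 + J}{J + 1} = \frac{4 + J}{1 + J}$)
$\left(P{\left(47 \right)} + h{\left(47,-21 \right)}\right) \left(H + 2342\right) = \left(\frac{4 + 47}{1 + 47} - 44\right) \left(-352 + 2342\right) = \left(\frac{1}{48} \cdot 51 - 44\right) 1990 = \left(\frac{17}{16} - 44\right) 1990 = \left(- \frac{687}{16}\right) 1990 = - \frac{683565}{8}$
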